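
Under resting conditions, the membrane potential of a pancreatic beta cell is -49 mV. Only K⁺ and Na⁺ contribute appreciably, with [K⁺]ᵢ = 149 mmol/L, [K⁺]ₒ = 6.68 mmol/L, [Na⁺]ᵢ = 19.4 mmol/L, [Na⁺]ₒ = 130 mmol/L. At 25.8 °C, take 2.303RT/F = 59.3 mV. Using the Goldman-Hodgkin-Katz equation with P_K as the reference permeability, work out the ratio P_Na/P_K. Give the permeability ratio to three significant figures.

0.122

Let α = P_Na/P_K. GHK: Vm = 59.3·log₁₀[(Kₒ + α·Naₒ)/(Kᵢ + α·Naᵢ)].
10^(Vm/59.3) = 10^(-49.0/59.3) = 0.14917
So 0.14917·(Kᵢ + α·Naᵢ) = Kₒ + α·Naₒ → α = (0.14917·149.0 − 6.68) / (130.0 − 0.14917·19.4)
α = (22.23 − 6.68) / (130.0 − 2.894) = 15.55/127.1 = 0.1223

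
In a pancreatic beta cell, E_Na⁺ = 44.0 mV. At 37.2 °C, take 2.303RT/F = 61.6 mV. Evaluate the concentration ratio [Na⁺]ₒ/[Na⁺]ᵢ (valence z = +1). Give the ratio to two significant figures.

5.2

log₁₀([out]/[in]) = E·z/(61.6) = 44.0 × 1 / 61.6 = 0.7143
[out]/[in] = 10^(0.7143) = 5.179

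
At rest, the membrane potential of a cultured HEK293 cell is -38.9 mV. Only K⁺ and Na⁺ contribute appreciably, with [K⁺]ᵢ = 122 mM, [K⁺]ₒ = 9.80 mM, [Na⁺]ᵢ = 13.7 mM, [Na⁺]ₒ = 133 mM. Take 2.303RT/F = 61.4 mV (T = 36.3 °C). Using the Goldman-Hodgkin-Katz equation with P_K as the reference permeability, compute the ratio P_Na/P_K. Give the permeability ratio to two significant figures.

Let α = P_Na/P_K. GHK: Vm = 61.4·log₁₀[(Kₒ + α·Naₒ)/(Kᵢ + α·Naᵢ)].
10^(Vm/61.4) = 10^(-38.9/61.4) = 0.23251
So 0.23251·(Kᵢ + α·Naᵢ) = Kₒ + α·Naₒ → α = (0.23251·122.0 − 9.8) / (133.0 − 0.23251·13.7)
α = (28.37 − 9.8) / (133.0 − 3.185) = 18.57/129.8 = 0.143

0.14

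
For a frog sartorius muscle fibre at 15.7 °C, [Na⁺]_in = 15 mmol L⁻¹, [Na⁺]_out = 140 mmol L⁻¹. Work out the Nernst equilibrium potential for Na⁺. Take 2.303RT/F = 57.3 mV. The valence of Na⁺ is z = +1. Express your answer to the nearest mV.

56 mV

E = (57.3/z) · log₁₀([Na⁺]_out/[Na⁺]_in) with z = +1.
= (57.3/1) · log₁₀(140/15) = 57.30 · log₁₀(9.333)
= 57.30 · (0.9700) = 55.58 mV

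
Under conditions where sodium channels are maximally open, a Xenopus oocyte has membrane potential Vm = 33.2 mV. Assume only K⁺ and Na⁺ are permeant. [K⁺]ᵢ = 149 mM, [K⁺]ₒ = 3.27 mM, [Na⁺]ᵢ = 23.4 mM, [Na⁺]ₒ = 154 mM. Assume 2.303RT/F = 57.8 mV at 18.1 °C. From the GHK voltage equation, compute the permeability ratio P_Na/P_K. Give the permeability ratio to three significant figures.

Let α = P_Na/P_K. GHK: Vm = 57.8·log₁₀[(Kₒ + α·Naₒ)/(Kᵢ + α·Naᵢ)].
10^(Vm/57.8) = 10^(33.2/57.8) = 3.7531
So 3.7531·(Kᵢ + α·Naᵢ) = Kₒ + α·Naₒ → α = (3.7531·149.0 − 3.27) / (154.0 − 3.7531·23.4)
α = (559.2 − 3.27) / (154.0 − 87.82) = 555.9/66.18 = 8.401

8.40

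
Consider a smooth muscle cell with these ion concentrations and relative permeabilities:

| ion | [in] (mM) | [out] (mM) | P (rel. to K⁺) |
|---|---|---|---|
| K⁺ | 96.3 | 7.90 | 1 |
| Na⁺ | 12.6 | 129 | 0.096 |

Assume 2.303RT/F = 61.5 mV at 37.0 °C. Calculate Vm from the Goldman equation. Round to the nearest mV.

-42 mV

Vm = 61.5 · log₁₀[(Σ P·[cation]ₒ + Σ P·[anion]ᵢ) / (Σ P·[cation]ᵢ + Σ P·[anion]ₒ)]
Numerator = 1×7.90 + 0.096×129 = 20.28
Denominator = 1×96.3 + 0.096×12.6 = 97.51
Vm = 61.5 · log₁₀(0.20802) = 61.5 × (-0.6819) = -41.94 mV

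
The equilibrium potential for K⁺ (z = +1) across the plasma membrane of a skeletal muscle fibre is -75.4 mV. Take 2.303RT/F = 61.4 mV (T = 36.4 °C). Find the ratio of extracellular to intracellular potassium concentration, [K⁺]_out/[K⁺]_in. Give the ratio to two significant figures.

0.059

log₁₀([out]/[in]) = E·z/(61.4) = -75.4 × 1 / 61.4 = -1.2280
[out]/[in] = 10^(-1.2280) = 0.05915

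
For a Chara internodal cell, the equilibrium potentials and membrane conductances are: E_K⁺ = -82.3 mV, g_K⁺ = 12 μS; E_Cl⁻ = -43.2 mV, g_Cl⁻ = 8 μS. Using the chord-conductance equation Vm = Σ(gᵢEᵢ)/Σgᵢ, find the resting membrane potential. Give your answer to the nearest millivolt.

Σ gᵢEᵢ = 12·(-82.3) + 8·(-43.2) = -1333.20
Σ gᵢ = 12 + 8 = 20
Vm = -1333.20 / 20 = -66.66 mV

-67 mV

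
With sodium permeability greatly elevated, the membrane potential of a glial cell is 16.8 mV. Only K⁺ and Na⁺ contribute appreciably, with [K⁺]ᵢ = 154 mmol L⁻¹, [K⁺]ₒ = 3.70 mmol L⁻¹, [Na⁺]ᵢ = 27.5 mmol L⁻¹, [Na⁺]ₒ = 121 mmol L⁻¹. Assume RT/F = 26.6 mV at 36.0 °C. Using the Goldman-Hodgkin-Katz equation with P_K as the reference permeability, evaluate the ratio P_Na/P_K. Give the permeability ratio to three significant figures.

Let α = P_Na/P_K. GHK: Vm = 26.6·ln[(Kₒ + α·Naₒ)/(Kᵢ + α·Naᵢ)].
e^(Vm/26.6) = e^(16.8/26.6) = 1.8806
So 1.8806·(Kᵢ + α·Naᵢ) = Kₒ + α·Naₒ → α = (1.8806·154.0 − 3.7) / (121.0 − 1.8806·27.5)
α = (289.6 − 3.7) / (121.0 − 51.72) = 285.9/69.28 = 4.127

4.13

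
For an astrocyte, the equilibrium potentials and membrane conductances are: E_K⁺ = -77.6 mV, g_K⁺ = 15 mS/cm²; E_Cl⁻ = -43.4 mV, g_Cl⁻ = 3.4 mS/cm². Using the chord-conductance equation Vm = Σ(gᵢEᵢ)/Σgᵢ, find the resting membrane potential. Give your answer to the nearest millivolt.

Σ gᵢEᵢ = 15·(-77.6) + 3.4·(-43.4) = -1311.56
Σ gᵢ = 15 + 3.4 = 18.4
Vm = -1311.56 / 18.4 = -71.28 mV

-71 mV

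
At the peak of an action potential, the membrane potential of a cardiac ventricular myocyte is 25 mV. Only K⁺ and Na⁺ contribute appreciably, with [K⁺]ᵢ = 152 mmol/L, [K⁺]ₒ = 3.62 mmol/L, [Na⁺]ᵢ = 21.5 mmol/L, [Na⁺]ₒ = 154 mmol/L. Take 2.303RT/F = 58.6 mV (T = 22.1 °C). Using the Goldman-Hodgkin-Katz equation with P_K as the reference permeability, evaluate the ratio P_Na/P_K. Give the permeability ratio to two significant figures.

Let α = P_Na/P_K. GHK: Vm = 58.6·log₁₀[(Kₒ + α·Naₒ)/(Kᵢ + α·Naᵢ)].
10^(Vm/58.6) = 10^(25.0/58.6) = 2.6707
So 2.6707·(Kᵢ + α·Naᵢ) = Kₒ + α·Naₒ → α = (2.6707·152.0 − 3.62) / (154.0 − 2.6707·21.5)
α = (405.9 − 3.62) / (154.0 − 57.42) = 402.3/96.58 = 4.166

4.2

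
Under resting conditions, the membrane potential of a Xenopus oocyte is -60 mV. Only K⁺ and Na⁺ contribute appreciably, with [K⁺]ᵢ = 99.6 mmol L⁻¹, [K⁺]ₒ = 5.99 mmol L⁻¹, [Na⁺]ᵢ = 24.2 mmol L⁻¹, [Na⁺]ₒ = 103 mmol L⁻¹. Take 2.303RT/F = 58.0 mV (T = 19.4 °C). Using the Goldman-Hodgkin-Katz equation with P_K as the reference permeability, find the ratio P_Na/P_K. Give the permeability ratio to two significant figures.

Let α = P_Na/P_K. GHK: Vm = 58.0·log₁₀[(Kₒ + α·Naₒ)/(Kᵢ + α·Naᵢ)].
10^(Vm/58.0) = 10^(-60.0/58.0) = 0.092367
So 0.092367·(Kᵢ + α·Naᵢ) = Kₒ + α·Naₒ → α = (0.092367·99.6 − 5.99) / (103.0 − 0.092367·24.2)
α = (9.2 − 5.99) / (103.0 − 2.235) = 3.21/100.8 = 0.03185

0.032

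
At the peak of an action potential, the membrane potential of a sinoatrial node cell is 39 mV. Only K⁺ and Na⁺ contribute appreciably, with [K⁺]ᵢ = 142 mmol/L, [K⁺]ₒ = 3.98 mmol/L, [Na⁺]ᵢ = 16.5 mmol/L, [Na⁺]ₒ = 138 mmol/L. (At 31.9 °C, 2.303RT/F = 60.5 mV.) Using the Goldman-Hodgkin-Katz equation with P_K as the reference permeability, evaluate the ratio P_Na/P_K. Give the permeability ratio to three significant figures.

Let α = P_Na/P_K. GHK: Vm = 60.5·log₁₀[(Kₒ + α·Naₒ)/(Kᵢ + α·Naᵢ)].
10^(Vm/60.5) = 10^(39.0/60.5) = 4.4119
So 4.4119·(Kᵢ + α·Naᵢ) = Kₒ + α·Naₒ → α = (4.4119·142.0 − 3.98) / (138.0 − 4.4119·16.5)
α = (626.5 − 3.98) / (138.0 − 72.8) = 622.5/65.2 = 9.547

9.55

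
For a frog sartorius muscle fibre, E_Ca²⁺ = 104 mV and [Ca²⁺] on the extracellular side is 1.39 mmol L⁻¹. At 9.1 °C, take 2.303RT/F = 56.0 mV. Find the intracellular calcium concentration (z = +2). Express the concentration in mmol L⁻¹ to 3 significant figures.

Nernst: E = (56.0/2) · log₁₀([out]/[in]), so log₁₀([out]/[in]) = 104.0 × 2 / 56.0 = 3.7143.
[out]/[in] = 10^(3.7143) = 5179.
[in] = 1.39 / 5179 = 0.0002684 mmol L⁻¹.

0.000268 mmol L⁻¹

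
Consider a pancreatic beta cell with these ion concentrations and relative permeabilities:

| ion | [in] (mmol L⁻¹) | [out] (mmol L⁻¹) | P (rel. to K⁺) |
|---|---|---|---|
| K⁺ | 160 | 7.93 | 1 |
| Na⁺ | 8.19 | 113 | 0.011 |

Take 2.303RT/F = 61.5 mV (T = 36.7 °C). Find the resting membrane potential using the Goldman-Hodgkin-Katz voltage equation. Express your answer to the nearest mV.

Vm = 61.5 · log₁₀[(Σ P·[cation]ₒ + Σ P·[anion]ᵢ) / (Σ P·[cation]ᵢ + Σ P·[anion]ₒ)]
Numerator = 1×7.93 + 0.011×113 = 9.173
Denominator = 1×160 + 0.011×8.19 = 160.1
Vm = 61.5 · log₁₀(0.057299) = 61.5 × (-1.2419) = -76.37 mV

-76 mV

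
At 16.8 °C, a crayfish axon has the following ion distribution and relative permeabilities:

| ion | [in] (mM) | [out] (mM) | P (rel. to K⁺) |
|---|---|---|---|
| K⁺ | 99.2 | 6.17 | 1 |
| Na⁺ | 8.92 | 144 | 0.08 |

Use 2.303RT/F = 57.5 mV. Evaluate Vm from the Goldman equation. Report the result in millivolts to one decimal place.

Vm = 57.5 · log₁₀[(Σ P·[cation]ₒ + Σ P·[anion]ᵢ) / (Σ P·[cation]ᵢ + Σ P·[anion]ₒ)]
Numerator = 1×6.17 + 0.08×144 = 17.69
Denominator = 1×99.2 + 0.08×8.92 = 99.91
Vm = 57.5 · log₁₀(0.17705) = 57.5 × (-0.7519) = -43.23 mV

-43.2 mV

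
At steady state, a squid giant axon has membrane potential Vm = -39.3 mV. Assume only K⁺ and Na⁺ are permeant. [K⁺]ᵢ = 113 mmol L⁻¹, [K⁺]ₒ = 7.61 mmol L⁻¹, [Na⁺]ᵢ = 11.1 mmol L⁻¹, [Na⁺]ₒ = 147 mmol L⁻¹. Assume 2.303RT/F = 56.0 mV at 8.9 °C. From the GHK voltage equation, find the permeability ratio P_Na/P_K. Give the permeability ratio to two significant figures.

Let α = P_Na/P_K. GHK: Vm = 56.0·log₁₀[(Kₒ + α·Naₒ)/(Kᵢ + α·Naᵢ)].
10^(Vm/56.0) = 10^(-39.3/56.0) = 0.19871
So 0.19871·(Kᵢ + α·Naᵢ) = Kₒ + α·Naₒ → α = (0.19871·113.0 − 7.61) / (147.0 − 0.19871·11.1)
α = (22.45 − 7.61) / (147.0 − 2.206) = 14.84/144.8 = 0.1025

0.10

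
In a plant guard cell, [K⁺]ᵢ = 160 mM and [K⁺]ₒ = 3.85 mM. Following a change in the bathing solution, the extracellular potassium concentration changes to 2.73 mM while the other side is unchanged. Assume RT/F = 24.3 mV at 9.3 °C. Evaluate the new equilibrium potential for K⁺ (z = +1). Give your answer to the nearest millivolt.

-99 mV

After the shift: [K⁺]_out = 2.73, [K⁺]_in = 160 mM.
E_new = (24.3/1)·ln(2.73/160) = 24.30 · (-4.0709) = -98.92 mV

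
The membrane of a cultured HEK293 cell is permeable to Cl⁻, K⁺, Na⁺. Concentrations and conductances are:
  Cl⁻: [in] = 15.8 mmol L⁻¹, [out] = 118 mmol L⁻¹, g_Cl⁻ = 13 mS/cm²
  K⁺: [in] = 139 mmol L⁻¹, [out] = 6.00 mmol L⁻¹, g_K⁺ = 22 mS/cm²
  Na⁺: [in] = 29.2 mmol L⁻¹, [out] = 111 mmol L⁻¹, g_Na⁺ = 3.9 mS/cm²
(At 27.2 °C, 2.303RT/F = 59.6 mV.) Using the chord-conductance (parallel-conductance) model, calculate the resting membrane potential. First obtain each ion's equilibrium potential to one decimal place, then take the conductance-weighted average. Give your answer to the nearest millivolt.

-60 mV

E_Cl⁻ = (59.6/-1)·log₁₀(118/15.8) = -52.0 mV
E_K⁺ = (59.6/1)·log₁₀(6.00/139) = -81.3 mV
E_Na⁺ = (59.6/1)·log₁₀(111/29.2) = 34.6 mV
Vm = (Σ gᵢEᵢ)/(Σ gᵢ) = (13·-52.0 + 22·-81.3 + 3.9·34.6) / (13 + 22 + 3.9)
= -2329.66 / 38.9 = -59.89 mV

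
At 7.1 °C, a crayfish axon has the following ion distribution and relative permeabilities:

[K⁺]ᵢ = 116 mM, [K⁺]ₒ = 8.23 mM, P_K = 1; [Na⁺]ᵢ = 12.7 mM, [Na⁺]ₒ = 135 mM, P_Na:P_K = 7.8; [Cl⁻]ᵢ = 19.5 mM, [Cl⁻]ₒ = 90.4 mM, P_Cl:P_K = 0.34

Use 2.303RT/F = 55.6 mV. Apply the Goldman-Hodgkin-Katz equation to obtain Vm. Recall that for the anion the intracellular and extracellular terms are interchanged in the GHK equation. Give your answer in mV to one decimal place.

Vm = 55.6 · log₁₀[(Σ P·[cation]ₒ + Σ P·[anion]ᵢ) / (Σ P·[cation]ᵢ + Σ P·[anion]ₒ)]
Numerator = 1×8.23 + 7.8×135 + 0.34×19.5 = 1068
Denominator = 1×116 + 7.8×12.7 + 0.34×90.4 = 245.8
Vm = 55.6 · log₁₀(4.3445) = 55.6 × (0.6379) = 35.47 mV

35.5 mV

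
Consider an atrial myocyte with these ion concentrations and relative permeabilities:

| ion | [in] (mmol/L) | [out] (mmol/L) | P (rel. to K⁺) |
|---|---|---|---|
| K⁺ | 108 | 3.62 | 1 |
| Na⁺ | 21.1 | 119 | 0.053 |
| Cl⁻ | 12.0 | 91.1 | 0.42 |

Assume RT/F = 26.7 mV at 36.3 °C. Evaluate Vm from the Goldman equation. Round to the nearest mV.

-61 mV

Vm = 26.7 · ln[(Σ P·[cation]ₒ + Σ P·[anion]ᵢ) / (Σ P·[cation]ᵢ + Σ P·[anion]ₒ)]
Numerator = 1×3.62 + 0.053×119 + 0.42×12.0 = 14.97
Denominator = 1×108 + 0.053×21.1 + 0.42×91.1 = 147.4
Vm = 26.7 · ln(0.10155) = 26.7 × (-2.2872) = -61.07 mV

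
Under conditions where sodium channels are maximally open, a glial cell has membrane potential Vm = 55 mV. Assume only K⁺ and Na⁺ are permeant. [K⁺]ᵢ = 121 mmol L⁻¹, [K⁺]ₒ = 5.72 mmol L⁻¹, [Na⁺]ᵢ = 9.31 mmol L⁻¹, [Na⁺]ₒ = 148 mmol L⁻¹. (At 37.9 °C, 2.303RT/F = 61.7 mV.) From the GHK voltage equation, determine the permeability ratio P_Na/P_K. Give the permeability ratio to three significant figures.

12.4

Let α = P_Na/P_K. GHK: Vm = 61.7·log₁₀[(Kₒ + α·Naₒ)/(Kᵢ + α·Naᵢ)].
10^(Vm/61.7) = 10^(55.0/61.7) = 7.7877
So 7.7877·(Kᵢ + α·Naᵢ) = Kₒ + α·Naₒ → α = (7.7877·121.0 − 5.72) / (148.0 − 7.7877·9.31)
α = (942.3 − 5.72) / (148.0 − 72.5) = 936.6/75.5 = 12.41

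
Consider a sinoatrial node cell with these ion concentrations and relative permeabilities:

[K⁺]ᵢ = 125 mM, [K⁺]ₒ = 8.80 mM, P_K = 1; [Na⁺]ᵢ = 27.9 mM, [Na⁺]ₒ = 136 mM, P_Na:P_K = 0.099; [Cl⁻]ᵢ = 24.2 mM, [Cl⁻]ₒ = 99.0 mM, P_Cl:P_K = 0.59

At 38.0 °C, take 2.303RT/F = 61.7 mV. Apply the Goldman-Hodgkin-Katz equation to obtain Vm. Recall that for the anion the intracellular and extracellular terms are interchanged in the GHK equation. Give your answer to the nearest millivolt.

Vm = 61.7 · log₁₀[(Σ P·[cation]ₒ + Σ P·[anion]ᵢ) / (Σ P·[cation]ᵢ + Σ P·[anion]ₒ)]
Numerator = 1×8.80 + 0.099×136 + 0.59×24.2 = 36.54
Denominator = 1×125 + 0.099×27.9 + 0.59×99.0 = 186.2
Vm = 61.7 · log₁₀(0.19628) = 61.7 × (-0.7071) = -43.63 mV

-44 mV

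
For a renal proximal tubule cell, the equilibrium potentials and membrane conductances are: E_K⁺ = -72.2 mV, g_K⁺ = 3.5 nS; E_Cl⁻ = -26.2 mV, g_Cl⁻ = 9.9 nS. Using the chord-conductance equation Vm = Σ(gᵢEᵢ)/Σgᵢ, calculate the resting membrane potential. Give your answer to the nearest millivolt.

Σ gᵢEᵢ = 3.5·(-72.2) + 9.9·(-26.2) = -512.08
Σ gᵢ = 3.5 + 9.9 = 13.4
Vm = -512.08 / 13.4 = -38.21 mV

-38 mV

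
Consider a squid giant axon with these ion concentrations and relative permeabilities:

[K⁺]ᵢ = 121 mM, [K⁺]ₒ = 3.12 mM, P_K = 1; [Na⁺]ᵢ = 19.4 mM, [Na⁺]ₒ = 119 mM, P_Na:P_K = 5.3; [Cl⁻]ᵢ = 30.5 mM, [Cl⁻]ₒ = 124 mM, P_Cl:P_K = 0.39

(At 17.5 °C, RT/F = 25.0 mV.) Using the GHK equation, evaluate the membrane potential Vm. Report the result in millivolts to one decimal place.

Vm = 25.0 · ln[(Σ P·[cation]ₒ + Σ P·[anion]ᵢ) / (Σ P·[cation]ᵢ + Σ P·[anion]ₒ)]
Numerator = 1×3.12 + 5.3×119 + 0.39×30.5 = 645.7
Denominator = 1×121 + 5.3×19.4 + 0.39×124 = 272.2
Vm = 25.0 · ln(2.3724) = 25.0 × (0.8639) = 21.60 mV

21.6 mV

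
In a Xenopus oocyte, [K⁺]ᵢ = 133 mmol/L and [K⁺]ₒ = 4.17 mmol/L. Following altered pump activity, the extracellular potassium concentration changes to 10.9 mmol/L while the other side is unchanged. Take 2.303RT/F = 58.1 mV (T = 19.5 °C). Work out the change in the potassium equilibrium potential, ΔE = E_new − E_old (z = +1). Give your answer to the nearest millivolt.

E_old = (58.1/1)·log₁₀(4.17/133) = -87.37 mV
E_new = (58.1/1)·log₁₀(10.9/133) = -63.12 mV
ΔE = -63.12 − (-87.37) = 24.24 mV

24 mV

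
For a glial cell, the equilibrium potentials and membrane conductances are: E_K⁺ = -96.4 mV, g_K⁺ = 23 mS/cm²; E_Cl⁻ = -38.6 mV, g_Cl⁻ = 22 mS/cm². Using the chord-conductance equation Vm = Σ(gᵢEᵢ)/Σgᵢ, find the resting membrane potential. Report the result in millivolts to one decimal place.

Σ gᵢEᵢ = 23·(-96.4) + 22·(-38.6) = -3066.40
Σ gᵢ = 23 + 22 = 45
Vm = -3066.40 / 45 = -68.14 mV

-68.1 mV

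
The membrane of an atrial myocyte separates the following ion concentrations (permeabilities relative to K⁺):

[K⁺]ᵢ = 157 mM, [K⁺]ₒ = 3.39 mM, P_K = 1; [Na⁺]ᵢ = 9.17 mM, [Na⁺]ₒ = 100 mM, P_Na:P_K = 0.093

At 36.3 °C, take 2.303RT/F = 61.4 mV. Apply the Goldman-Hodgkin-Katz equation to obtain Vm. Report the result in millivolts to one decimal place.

-67.2 mV

Vm = 61.4 · log₁₀[(Σ P·[cation]ₒ + Σ P·[anion]ᵢ) / (Σ P·[cation]ᵢ + Σ P·[anion]ₒ)]
Numerator = 1×3.39 + 0.093×100 = 12.69
Denominator = 1×157 + 0.093×9.17 = 157.9
Vm = 61.4 · log₁₀(0.080391) = 61.4 × (-1.0948) = -67.22 mV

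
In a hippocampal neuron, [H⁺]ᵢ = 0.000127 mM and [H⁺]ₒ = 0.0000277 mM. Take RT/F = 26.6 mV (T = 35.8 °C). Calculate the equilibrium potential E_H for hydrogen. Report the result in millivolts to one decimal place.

E = (26.6/z) · ln([H⁺]_out/[H⁺]_in) with z = +1.
= (26.6/1) · ln(0.0000277/0.000127) = 26.60 · ln(0.2181)
= 26.60 · (-1.5228) = -40.51 mV

-40.5 mV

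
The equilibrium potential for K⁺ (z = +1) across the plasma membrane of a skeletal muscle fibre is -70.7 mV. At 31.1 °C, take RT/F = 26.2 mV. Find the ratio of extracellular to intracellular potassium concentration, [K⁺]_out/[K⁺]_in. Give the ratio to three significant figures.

0.0673

ln([out]/[in]) = E·z/(26.2) = -70.7 × 1 / 26.2 = -2.6985
[out]/[in] = e^(-2.6985) = 0.06731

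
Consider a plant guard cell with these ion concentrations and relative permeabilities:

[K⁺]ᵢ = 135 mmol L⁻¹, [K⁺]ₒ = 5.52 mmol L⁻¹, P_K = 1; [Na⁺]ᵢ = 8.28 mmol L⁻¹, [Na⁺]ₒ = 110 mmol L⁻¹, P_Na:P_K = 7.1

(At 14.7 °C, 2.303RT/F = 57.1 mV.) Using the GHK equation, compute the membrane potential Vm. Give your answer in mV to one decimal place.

34.7 mV

Vm = 57.1 · log₁₀[(Σ P·[cation]ₒ + Σ P·[anion]ᵢ) / (Σ P·[cation]ᵢ + Σ P·[anion]ₒ)]
Numerator = 1×5.52 + 7.1×110 = 786.5
Denominator = 1×135 + 7.1×8.28 = 193.8
Vm = 57.1 · log₁₀(4.0587) = 57.1 × (0.6084) = 34.74 mV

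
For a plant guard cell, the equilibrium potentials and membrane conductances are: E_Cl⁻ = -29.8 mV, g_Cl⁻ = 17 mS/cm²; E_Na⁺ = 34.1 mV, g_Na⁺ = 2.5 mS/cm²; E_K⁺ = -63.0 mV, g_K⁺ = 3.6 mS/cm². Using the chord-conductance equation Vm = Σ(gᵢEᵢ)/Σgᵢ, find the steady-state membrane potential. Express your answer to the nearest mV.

Σ gᵢEᵢ = 17·(-29.8) + 2.5·(34.1) + 3.6·(-63.0) = -648.15
Σ gᵢ = 17 + 2.5 + 3.6 = 23.1
Vm = -648.15 / 23.1 = -28.06 mV

-28 mV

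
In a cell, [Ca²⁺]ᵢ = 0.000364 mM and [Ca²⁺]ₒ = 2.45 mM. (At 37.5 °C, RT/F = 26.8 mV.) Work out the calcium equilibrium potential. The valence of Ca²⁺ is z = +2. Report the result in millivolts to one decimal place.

E = (26.8/z) · ln([Ca²⁺]_out/[Ca²⁺]_in) with z = +2.
= (26.8/2) · ln(2.45/0.000364) = 13.40 · ln(6731)
= 13.40 · (8.8144) = 118.11 mV

118.1 mV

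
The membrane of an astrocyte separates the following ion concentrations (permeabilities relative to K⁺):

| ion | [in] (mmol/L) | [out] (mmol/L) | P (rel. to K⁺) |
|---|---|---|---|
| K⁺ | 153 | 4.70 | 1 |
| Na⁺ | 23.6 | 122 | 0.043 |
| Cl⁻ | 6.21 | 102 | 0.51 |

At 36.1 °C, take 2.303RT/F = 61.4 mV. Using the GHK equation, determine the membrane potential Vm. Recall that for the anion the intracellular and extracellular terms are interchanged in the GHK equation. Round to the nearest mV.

Vm = 61.4 · log₁₀[(Σ P·[cation]ₒ + Σ P·[anion]ᵢ) / (Σ P·[cation]ᵢ + Σ P·[anion]ₒ)]
Numerator = 1×4.70 + 0.043×122 + 0.51×6.21 = 13.11
Denominator = 1×153 + 0.043×23.6 + 0.51×102 = 206
Vm = 61.4 · log₁₀(0.063645) = 61.4 × (-1.1962) = -73.45 mV

-73 mV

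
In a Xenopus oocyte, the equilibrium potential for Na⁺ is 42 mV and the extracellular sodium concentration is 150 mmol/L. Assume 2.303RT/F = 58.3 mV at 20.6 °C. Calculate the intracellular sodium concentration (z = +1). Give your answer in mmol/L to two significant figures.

29 mmol/L

Nernst: E = (58.3/1) · log₁₀([out]/[in]), so log₁₀([out]/[in]) = 42.0 × 1 / 58.3 = 0.7204.
[out]/[in] = 10^(0.7204) = 5.253.
[in] = 150 / 5.253 = 28.55 mmol/L.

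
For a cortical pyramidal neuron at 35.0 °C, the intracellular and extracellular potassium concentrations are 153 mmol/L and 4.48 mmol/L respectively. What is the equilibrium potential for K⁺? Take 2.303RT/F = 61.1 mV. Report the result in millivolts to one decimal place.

-93.7 mV

E = (61.1/z) · log₁₀([K⁺]_out/[K⁺]_in) with z = +1.
= (61.1/1) · log₁₀(4.48/153) = 61.10 · log₁₀(0.02928)
= 61.10 · (-1.5334) = -93.69 mV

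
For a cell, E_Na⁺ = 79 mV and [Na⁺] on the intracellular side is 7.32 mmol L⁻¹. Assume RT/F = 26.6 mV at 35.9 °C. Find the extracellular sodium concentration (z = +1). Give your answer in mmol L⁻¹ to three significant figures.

Nernst: E = (26.6/1) · ln([out]/[in]), so ln([out]/[in]) = 79.0 × 1 / 26.6 = 2.9699.
[out]/[in] = e^(2.9699) = 19.49.
[out] = 19.49 × 7.32 = 142.7 mmol L⁻¹.

143 mmol L⁻¹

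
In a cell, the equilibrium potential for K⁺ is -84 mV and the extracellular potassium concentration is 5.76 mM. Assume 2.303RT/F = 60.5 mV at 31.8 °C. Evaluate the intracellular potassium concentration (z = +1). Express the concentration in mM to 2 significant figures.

Nernst: E = (60.5/1) · log₁₀([out]/[in]), so log₁₀([out]/[in]) = -84.0 × 1 / 60.5 = -1.3884.
[out]/[in] = 10^(-1.3884) = 0.04089.
[in] = 5.76 / 0.04089 = 140.9 mM.

140 mM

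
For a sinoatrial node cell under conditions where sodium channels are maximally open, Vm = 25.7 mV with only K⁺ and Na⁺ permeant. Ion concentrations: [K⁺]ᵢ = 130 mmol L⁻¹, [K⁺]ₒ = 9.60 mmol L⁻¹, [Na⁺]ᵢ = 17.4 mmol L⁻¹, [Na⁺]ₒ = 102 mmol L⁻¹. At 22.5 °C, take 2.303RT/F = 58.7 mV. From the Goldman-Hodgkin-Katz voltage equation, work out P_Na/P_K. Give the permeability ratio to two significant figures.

Let α = P_Na/P_K. GHK: Vm = 58.7·log₁₀[(Kₒ + α·Naₒ)/(Kᵢ + α·Naᵢ)].
10^(Vm/58.7) = 10^(25.7/58.7) = 2.7404
So 2.7404·(Kᵢ + α·Naᵢ) = Kₒ + α·Naₒ → α = (2.7404·130.0 − 9.6) / (102.0 − 2.7404·17.4)
α = (356.3 − 9.6) / (102.0 − 47.68) = 346.7/54.32 = 6.382

6.4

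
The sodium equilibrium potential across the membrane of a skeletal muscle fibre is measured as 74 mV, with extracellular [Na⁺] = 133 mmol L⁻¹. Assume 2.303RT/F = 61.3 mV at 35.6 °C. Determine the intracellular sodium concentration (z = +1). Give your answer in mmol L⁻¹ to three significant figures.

Nernst: E = (61.3/1) · log₁₀([out]/[in]), so log₁₀([out]/[in]) = 74.0 × 1 / 61.3 = 1.2072.
[out]/[in] = 10^(1.2072) = 16.11.
[in] = 133 / 16.11 = 8.254 mmol L⁻¹.

8.25 mmol L⁻¹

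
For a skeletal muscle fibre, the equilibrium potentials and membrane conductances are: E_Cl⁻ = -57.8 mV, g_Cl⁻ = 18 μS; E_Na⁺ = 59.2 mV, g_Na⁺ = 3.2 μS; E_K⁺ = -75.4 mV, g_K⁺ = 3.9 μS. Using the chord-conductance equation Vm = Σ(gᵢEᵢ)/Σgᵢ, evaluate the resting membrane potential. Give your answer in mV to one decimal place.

Σ gᵢEᵢ = 18·(-57.8) + 3.2·(59.2) + 3.9·(-75.4) = -1145.02
Σ gᵢ = 18 + 3.2 + 3.9 = 25.1
Vm = -1145.02 / 25.1 = -45.62 mV

-45.6 mV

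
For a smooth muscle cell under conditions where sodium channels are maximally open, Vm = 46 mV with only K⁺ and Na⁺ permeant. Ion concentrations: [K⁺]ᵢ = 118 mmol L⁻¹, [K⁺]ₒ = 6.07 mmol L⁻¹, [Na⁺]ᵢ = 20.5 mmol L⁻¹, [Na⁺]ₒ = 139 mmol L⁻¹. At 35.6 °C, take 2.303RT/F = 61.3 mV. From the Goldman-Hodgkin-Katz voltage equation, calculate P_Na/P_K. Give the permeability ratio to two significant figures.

28

Let α = P_Na/P_K. GHK: Vm = 61.3·log₁₀[(Kₒ + α·Naₒ)/(Kᵢ + α·Naᵢ)].
10^(Vm/61.3) = 10^(46.0/61.3) = 5.6287
So 5.6287·(Kᵢ + α·Naᵢ) = Kₒ + α·Naₒ → α = (5.6287·118.0 − 6.07) / (139.0 − 5.6287·20.5)
α = (664.2 − 6.07) / (139.0 − 115.4) = 658.1/23.61 = 27.87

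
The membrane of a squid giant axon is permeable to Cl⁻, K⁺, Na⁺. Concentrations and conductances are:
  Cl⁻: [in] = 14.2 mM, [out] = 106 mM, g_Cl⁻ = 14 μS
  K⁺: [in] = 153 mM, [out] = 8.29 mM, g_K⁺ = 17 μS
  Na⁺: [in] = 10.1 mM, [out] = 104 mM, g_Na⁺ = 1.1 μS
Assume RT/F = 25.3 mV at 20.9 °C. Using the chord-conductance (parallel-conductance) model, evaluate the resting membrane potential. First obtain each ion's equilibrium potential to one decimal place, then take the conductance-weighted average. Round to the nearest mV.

-59 mV

E_Cl⁻ = (25.3/-1)·ln(106/14.2) = -50.9 mV
E_K⁺ = (25.3/1)·ln(8.29/153) = -73.8 mV
E_Na⁺ = (25.3/1)·ln(104/10.1) = 59.0 mV
Vm = (Σ gᵢEᵢ)/(Σ gᵢ) = (14·-50.9 + 17·-73.8 + 1.1·59.0) / (14 + 17 + 1.1)
= -1902.30 / 32.1 = -59.26 mV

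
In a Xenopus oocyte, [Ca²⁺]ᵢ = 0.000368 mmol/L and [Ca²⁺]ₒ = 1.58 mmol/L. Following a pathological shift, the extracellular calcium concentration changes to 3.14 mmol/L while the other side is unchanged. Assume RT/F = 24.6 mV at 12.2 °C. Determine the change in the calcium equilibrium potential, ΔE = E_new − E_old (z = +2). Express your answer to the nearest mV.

8 mV

E_old = (24.6/2)·ln(1.58/0.000368) = 102.89 mV
E_new = (24.6/2)·ln(3.14/0.000368) = 111.34 mV
ΔE = 111.34 − (102.89) = 8.45 mV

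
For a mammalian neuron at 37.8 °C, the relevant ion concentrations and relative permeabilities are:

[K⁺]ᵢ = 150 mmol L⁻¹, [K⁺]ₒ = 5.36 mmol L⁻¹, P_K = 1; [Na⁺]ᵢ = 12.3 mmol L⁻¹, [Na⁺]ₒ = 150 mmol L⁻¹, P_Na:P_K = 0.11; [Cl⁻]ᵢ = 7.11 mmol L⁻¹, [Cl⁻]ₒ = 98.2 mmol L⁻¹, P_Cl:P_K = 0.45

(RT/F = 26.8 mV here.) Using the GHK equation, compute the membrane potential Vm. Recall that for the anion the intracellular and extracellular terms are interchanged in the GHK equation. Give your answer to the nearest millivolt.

Vm = 26.8 · ln[(Σ P·[cation]ₒ + Σ P·[anion]ᵢ) / (Σ P·[cation]ᵢ + Σ P·[anion]ₒ)]
Numerator = 1×5.36 + 0.11×150 + 0.45×7.11 = 25.06
Denominator = 1×150 + 0.11×12.3 + 0.45×98.2 = 195.5
Vm = 26.8 · ln(0.12815) = 26.8 × (-2.0545) = -55.06 mV

-55 mV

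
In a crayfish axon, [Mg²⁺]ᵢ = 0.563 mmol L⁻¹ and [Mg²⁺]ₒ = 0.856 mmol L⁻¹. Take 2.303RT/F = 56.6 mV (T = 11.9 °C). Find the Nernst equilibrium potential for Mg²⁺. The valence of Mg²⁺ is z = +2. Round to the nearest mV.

E = (56.6/z) · log₁₀([Mg²⁺]_out/[Mg²⁺]_in) with z = +2.
= (56.6/2) · log₁₀(0.856/0.563) = 28.30 · log₁₀(1.52)
= 28.30 · (0.1820) = 5.15 mV

5 mV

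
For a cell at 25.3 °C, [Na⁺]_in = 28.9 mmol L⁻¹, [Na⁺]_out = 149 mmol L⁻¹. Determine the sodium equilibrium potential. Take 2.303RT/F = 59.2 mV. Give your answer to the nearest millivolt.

E = (59.2/z) · log₁₀([Na⁺]_out/[Na⁺]_in) with z = +1.
= (59.2/1) · log₁₀(149/28.9) = 59.20 · log₁₀(5.156)
= 59.20 · (0.7123) = 42.17 mV

42 mV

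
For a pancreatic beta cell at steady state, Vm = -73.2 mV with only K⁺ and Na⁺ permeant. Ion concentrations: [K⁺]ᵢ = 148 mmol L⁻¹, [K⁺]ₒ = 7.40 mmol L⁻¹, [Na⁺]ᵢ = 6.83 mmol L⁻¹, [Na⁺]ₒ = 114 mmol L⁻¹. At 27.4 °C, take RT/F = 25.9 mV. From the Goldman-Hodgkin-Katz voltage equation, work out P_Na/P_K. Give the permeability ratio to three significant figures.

0.0120

Let α = P_Na/P_K. GHK: Vm = 25.9·ln[(Kₒ + α·Naₒ)/(Kᵢ + α·Naᵢ)].
e^(Vm/25.9) = e^(-73.2/25.9) = 0.059234
So 0.059234·(Kᵢ + α·Naᵢ) = Kₒ + α·Naₒ → α = (0.059234·148.0 − 7.4) / (114.0 − 0.059234·6.83)
α = (8.767 − 7.4) / (114.0 − 0.4046) = 1.367/113.6 = 0.01203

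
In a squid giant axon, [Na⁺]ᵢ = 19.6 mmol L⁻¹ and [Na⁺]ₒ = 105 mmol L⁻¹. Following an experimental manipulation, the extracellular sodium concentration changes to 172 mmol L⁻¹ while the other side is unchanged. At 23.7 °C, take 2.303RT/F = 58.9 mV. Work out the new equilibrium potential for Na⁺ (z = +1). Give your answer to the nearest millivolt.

After the shift: [Na⁺]_out = 172, [Na⁺]_in = 19.6 mmol L⁻¹.
E_new = (58.9/1)·log₁₀(172/19.6) = 58.90 · (0.9433) = 55.56 mV

56 mV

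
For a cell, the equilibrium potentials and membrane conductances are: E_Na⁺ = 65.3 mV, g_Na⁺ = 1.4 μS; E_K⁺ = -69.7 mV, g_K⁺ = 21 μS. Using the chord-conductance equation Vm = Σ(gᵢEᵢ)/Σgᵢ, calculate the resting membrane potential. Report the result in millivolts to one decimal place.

Σ gᵢEᵢ = 1.4·(65.3) + 21·(-69.7) = -1372.28
Σ gᵢ = 1.4 + 21 = 22.4
Vm = -1372.28 / 22.4 = -61.26 mV

-61.3 mV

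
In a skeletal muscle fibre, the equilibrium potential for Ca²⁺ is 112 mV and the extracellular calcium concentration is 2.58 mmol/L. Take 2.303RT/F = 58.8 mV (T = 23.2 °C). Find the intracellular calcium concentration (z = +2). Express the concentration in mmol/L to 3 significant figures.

0.000400 mmol/L

Nernst: E = (58.8/2) · log₁₀([out]/[in]), so log₁₀([out]/[in]) = 112.0 × 2 / 58.8 = 3.8095.
[out]/[in] = 10^(3.8095) = 6449.
[in] = 2.58 / 6449 = 0.0004 mmol/L.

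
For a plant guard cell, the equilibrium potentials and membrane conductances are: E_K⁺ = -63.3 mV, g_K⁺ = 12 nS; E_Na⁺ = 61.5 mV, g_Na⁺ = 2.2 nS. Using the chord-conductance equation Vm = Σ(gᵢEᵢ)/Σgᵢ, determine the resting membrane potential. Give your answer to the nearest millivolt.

-44 mV

Σ gᵢEᵢ = 12·(-63.3) + 2.2·(61.5) = -624.30
Σ gᵢ = 12 + 2.2 = 14.2
Vm = -624.30 / 14.2 = -43.96 mV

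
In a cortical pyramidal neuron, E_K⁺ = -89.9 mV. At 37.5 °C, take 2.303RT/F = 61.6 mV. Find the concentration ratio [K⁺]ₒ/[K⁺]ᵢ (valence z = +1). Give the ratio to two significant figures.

0.035

log₁₀([out]/[in]) = E·z/(61.6) = -89.9 × 1 / 61.6 = -1.4594
[out]/[in] = 10^(-1.4594) = 0.03472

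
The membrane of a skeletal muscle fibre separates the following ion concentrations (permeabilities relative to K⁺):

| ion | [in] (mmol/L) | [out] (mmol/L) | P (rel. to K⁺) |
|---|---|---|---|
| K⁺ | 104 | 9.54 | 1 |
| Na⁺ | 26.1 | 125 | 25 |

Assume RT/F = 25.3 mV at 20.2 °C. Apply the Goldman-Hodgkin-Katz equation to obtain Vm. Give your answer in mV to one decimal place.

36.0 mV

Vm = 25.3 · ln[(Σ P·[cation]ₒ + Σ P·[anion]ᵢ) / (Σ P·[cation]ᵢ + Σ P·[anion]ₒ)]
Numerator = 1×9.54 + 25×125 = 3135
Denominator = 1×104 + 25×26.1 = 756.5
Vm = 25.3 · ln(4.1435) = 25.3 × (1.4215) = 35.96 mV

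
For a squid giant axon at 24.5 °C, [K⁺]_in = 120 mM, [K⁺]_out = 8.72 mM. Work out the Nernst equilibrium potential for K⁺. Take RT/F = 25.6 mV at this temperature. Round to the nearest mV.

-67 mV

E = (25.6/z) · ln([K⁺]_out/[K⁺]_in) with z = +1.
= (25.6/1) · ln(8.72/120) = 25.60 · ln(0.07267)
= 25.60 · (-2.6219) = -67.12 mV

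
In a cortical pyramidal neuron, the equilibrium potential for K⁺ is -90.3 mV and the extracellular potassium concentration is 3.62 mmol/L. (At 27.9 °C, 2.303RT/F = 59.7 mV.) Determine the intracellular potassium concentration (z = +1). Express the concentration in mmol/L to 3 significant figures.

118 mmol/L

Nernst: E = (59.7/1) · log₁₀([out]/[in]), so log₁₀([out]/[in]) = -90.3 × 1 / 59.7 = -1.5126.
[out]/[in] = 10^(-1.5126) = 0.03072.
[in] = 3.62 / 0.03072 = 117.8 mmol/L.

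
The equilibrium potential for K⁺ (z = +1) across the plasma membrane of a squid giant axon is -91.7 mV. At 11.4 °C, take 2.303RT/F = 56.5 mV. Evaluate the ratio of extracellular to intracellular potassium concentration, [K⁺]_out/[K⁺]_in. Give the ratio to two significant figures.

log₁₀([out]/[in]) = E·z/(56.5) = -91.7 × 1 / 56.5 = -1.6230
[out]/[in] = 10^(-1.6230) = 0.02382

0.024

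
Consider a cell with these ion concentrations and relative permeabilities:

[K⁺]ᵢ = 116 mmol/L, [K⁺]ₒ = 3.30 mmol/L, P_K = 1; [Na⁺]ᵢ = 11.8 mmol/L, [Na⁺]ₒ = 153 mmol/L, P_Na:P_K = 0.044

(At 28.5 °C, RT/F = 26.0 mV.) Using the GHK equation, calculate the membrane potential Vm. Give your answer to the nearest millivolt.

-64 mV

Vm = 26.0 · ln[(Σ P·[cation]ₒ + Σ P·[anion]ᵢ) / (Σ P·[cation]ᵢ + Σ P·[anion]ₒ)]
Numerator = 1×3.30 + 0.044×153 = 10.03
Denominator = 1×116 + 0.044×11.8 = 116.5
Vm = 26.0 · ln(0.086097) = 26.0 × (-2.4523) = -63.76 mV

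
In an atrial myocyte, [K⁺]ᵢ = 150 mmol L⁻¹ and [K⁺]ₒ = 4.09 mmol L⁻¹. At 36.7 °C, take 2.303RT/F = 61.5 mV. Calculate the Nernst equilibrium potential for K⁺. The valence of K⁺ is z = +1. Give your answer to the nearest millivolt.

-96 mV

E = (61.5/z) · log₁₀([K⁺]_out/[K⁺]_in) with z = +1.
= (61.5/1) · log₁₀(4.09/150) = 61.50 · log₁₀(0.02727)
= 61.50 · (-1.5644) = -96.21 mV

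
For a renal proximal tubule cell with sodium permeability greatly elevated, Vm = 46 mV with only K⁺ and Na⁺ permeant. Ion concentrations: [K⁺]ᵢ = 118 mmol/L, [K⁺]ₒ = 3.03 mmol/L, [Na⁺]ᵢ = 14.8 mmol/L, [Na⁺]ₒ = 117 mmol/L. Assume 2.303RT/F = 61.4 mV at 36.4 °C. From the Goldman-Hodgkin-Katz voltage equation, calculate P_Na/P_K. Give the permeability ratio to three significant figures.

Let α = P_Na/P_K. GHK: Vm = 61.4·log₁₀[(Kₒ + α·Naₒ)/(Kᵢ + α·Naᵢ)].
10^(Vm/61.4) = 10^(46.0/61.4) = 5.6129
So 5.6129·(Kᵢ + α·Naᵢ) = Kₒ + α·Naₒ → α = (5.6129·118.0 − 3.03) / (117.0 − 5.6129·14.8)
α = (662.3 − 3.03) / (117.0 − 83.07) = 659.3/33.93 = 19.43

19.4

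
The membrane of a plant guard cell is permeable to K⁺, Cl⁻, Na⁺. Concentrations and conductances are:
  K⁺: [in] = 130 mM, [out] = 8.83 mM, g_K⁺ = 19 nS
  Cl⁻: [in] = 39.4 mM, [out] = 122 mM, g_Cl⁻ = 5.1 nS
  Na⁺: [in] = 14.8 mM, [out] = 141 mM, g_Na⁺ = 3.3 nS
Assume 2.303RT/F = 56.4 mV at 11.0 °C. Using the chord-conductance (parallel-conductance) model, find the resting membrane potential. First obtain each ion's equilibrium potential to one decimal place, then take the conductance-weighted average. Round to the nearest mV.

-44 mV

E_K⁺ = (56.4/1)·log₁₀(8.83/130) = -65.9 mV
E_Cl⁻ = (56.4/-1)·log₁₀(122/39.4) = -27.7 mV
E_Na⁺ = (56.4/1)·log₁₀(141/14.8) = 55.2 mV
Vm = (Σ gᵢEᵢ)/(Σ gᵢ) = (19·-65.9 + 5.1·-27.7 + 3.3·55.2) / (19 + 5.1 + 3.3)
= -1211.21 / 27.4 = -44.20 mV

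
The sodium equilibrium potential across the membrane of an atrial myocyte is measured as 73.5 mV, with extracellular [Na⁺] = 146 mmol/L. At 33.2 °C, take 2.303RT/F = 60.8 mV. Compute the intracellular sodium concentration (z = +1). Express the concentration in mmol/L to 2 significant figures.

9.0 mmol/L

Nernst: E = (60.8/1) · log₁₀([out]/[in]), so log₁₀([out]/[in]) = 73.5 × 1 / 60.8 = 1.2089.
[out]/[in] = 10^(1.2089) = 16.18.
[in] = 146 / 16.18 = 9.026 mmol/L.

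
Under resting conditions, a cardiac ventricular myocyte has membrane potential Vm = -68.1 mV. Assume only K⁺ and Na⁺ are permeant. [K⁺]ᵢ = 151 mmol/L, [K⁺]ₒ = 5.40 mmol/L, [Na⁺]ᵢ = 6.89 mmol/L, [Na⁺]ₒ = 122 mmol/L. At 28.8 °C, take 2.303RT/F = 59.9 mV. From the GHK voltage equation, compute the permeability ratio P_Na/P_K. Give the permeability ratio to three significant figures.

0.0462

Let α = P_Na/P_K. GHK: Vm = 59.9·log₁₀[(Kₒ + α·Naₒ)/(Kᵢ + α·Naᵢ)].
10^(Vm/59.9) = 10^(-68.1/59.9) = 0.072963
So 0.072963·(Kᵢ + α·Naᵢ) = Kₒ + α·Naₒ → α = (0.072963·151.0 − 5.4) / (122.0 − 0.072963·6.89)
α = (11.02 − 5.4) / (122.0 − 0.5027) = 5.617/121.5 = 0.04624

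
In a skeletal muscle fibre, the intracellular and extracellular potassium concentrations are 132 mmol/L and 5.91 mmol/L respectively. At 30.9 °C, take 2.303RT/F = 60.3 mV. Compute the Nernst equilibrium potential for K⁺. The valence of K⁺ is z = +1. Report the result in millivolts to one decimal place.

E = (60.3/z) · log₁₀([K⁺]_out/[K⁺]_in) with z = +1.
= (60.3/1) · log₁₀(5.91/132) = 60.30 · log₁₀(0.04477)
= 60.30 · (-1.3490) = -81.34 mV

-81.3 mV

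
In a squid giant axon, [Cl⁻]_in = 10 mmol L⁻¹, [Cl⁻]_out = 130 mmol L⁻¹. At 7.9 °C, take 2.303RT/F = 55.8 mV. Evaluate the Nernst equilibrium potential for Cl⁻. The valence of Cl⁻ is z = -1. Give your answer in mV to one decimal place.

-62.2 mV

E = (55.8/z) · log₁₀([Cl⁻]_out/[Cl⁻]_in) with z = -1.
For an anion, dividing by z = -1 reverses the sign.
= (55.8/-1) · log₁₀(130/10) = -55.80 · log₁₀(13)
= -55.80 · (1.1139) = -62.16 mV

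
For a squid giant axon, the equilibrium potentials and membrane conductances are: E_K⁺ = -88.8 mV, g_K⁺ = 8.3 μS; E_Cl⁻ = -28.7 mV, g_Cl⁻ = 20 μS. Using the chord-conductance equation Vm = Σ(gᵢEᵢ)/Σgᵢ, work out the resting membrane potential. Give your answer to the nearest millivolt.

Σ gᵢEᵢ = 8.3·(-88.8) + 20·(-28.7) = -1311.04
Σ gᵢ = 8.3 + 20 = 28.3
Vm = -1311.04 / 28.3 = -46.33 mV

-46 mV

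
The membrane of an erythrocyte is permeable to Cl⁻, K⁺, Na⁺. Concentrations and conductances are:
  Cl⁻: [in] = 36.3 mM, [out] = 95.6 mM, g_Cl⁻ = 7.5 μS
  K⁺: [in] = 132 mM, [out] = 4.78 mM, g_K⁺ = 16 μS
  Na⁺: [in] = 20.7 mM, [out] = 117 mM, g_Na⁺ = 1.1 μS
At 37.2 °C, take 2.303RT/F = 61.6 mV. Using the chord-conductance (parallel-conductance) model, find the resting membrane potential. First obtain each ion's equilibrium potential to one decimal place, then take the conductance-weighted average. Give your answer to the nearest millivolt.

-64 mV

E_Cl⁻ = (61.6/-1)·log₁₀(95.6/36.3) = -25.9 mV
E_K⁺ = (61.6/1)·log₁₀(4.78/132) = -88.8 mV
E_Na⁺ = (61.6/1)·log₁₀(117/20.7) = 46.3 mV
Vm = (Σ gᵢEᵢ)/(Σ gᵢ) = (7.5·-25.9 + 16·-88.8 + 1.1·46.3) / (7.5 + 16 + 1.1)
= -1564.12 / 24.6 = -63.58 mV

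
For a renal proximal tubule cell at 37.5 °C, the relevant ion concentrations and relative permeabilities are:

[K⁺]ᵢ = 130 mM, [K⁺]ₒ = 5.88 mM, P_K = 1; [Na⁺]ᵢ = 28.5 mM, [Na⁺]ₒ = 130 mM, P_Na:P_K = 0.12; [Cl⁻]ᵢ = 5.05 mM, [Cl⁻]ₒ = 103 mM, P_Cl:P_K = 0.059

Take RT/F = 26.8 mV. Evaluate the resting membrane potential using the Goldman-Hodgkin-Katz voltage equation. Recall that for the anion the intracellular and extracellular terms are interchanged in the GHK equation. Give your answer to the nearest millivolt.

-50 mV

Vm = 26.8 · ln[(Σ P·[cation]ₒ + Σ P·[anion]ᵢ) / (Σ P·[cation]ᵢ + Σ P·[anion]ₒ)]
Numerator = 1×5.88 + 0.12×130 + 0.059×5.05 = 21.78
Denominator = 1×130 + 0.12×28.5 + 0.059×103 = 139.5
Vm = 26.8 · ln(0.15612) = 26.8 × (-1.8571) = -49.77 mV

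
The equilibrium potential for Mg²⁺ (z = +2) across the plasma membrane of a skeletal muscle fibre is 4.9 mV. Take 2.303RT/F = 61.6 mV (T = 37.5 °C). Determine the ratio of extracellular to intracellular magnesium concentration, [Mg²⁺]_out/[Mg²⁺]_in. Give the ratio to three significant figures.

log₁₀([out]/[in]) = E·z/(61.6) = 4.9 × 2 / 61.6 = 0.1591
[out]/[in] = 10^(0.1591) = 1.442

1.44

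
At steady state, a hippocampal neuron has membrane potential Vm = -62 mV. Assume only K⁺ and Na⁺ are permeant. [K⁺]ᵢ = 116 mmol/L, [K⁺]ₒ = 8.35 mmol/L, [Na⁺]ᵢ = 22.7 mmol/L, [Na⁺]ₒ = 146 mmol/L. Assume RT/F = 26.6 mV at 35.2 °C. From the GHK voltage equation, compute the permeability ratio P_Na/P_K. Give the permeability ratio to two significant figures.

0.020

Let α = P_Na/P_K. GHK: Vm = 26.6·ln[(Kₒ + α·Naₒ)/(Kᵢ + α·Naᵢ)].
e^(Vm/26.6) = e^(-62.0/26.6) = 0.097215
So 0.097215·(Kᵢ + α·Naᵢ) = Kₒ + α·Naₒ → α = (0.097215·116.0 − 8.35) / (146.0 − 0.097215·22.7)
α = (11.28 − 8.35) / (146.0 − 2.207) = 2.927/143.8 = 0.02036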